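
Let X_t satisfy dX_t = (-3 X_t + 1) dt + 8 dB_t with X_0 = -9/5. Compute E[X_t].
E[X_t] = 1/3 - 32*exp(-3*t)/15

Taking expectations and using E[dB_t] = 0, the mean m(t) = E[X_t] satisfies the ODE m'(t) = a m(t) + b with m(0) = x_0. With a = -3, b = 1, x_0 = -9/5, the solution is
  m(t) = x_0 * exp(a t) + (b/a) * (exp(a t) - 1)
       = (-9/5) * exp((-3) t) + (1/(-3)) * (exp((-3) t) - 1)
       = 1/3 - 32*exp(-3*t)/15.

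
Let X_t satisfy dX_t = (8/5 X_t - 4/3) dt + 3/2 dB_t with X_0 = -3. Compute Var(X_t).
Var(X_t) = 45*exp(16*t/5)/64 - 45/64

The variance V(t) = Var(X_t) satisfies V'(t) = 2 a V(t) + c^2 with V(0) = 0 (drift coefficient is linear in X, diffusion is constant). With a = 8/5, c = 3/2, the solution is
  V(t) = (c^2 / (2 a)) * (exp(2 a t) - 1)
       = ((3/2)^2 / (2*(8/5))) * (exp((16/5) t) - 1)
       = 45*exp(16*t/5)/64 - 45/64.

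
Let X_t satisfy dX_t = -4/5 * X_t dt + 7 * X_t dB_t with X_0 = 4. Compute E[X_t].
E[X_t] = 4*exp(-4*t/5)

For GBM dX = mu X dt + sigma X dB with X_0 = x_0, apply Itô to Y = log X: dY = (mu - sigma^2/2) dt + sigma dB, so Y_t = log(x_0) + (mu - sigma^2/2) t + sigma B_t and hence X_t = x_0 * exp((mu - sigma^2/2) t + sigma B_t).
With mu = -4/5, sigma = 7, x_0 = 4, this gives:
  X_t = 4 * exp((-253/10) * t + (7) * B_t).
Since sigma*B_t ~ Normal(0, sigma^2 t), E[exp(sigma*B_t)] = exp(sigma^2 t / 2); so E[X_t] = x_0 * exp((mu - sigma^2/2) t) * exp(sigma^2 t / 2) = x_0 * exp(mu t) = 4*exp(-4*t/5).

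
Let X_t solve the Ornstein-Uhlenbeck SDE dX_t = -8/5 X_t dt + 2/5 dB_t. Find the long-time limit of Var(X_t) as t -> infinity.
lim Var(X_t) = 1/20

The OU SDE dX = -theta X dt + sigma dB admits the integrating factor exp(theta t): d(exp(theta t) X_t) = sigma exp(theta t) dB_t. Integrating from 0 to t gives X_t = x_0 * exp(-theta t) + sigma * int_0^t exp(-theta (t-s)) dB_s for any initial x_0. The Itô integral has variance (by the Itô isometry) sigma^2 * int_0^t exp(-2 theta (t - s)) ds = sigma^2 * (1 - exp(-2 theta t)) / (2 theta), independent of x_0.
With theta = 8/5, sigma = 2/5:
  Var(X_t) = (2/5)^2 * (1 - exp(-2*8/5 t)) / (2 * 8/5) = 1/20 - exp(-16*t/5)/20.
As t -> infinity, exp(-2*8/5 t) -> 0, so the stationary variance is sigma^2 / (2 theta) = 1/20.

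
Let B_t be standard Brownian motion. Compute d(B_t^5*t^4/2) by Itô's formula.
d(B_t^5*t^4/2) = (B_t^3*t^3*(2*B_t^2 + 5*t)) dt + (5*B_t^4*t^4/2) dB_t

Itô's formula for f(t, x): d f(t, B_t) = (f_t + (1/2) f_xx) dt + f_x dB_t. Compute partials of f(t, x) = t^4*x^5/2:
  f_t(t,x)  = 2*t^3*x^5
  f_x(t,x)  = 5*t^4*x^4/2
  f_xx(t,x) = 10*t^4*x^3
Assemble drift = f_t + (1/2) f_xx = t^3*x^3*(5*t + 2*x^2) and diffusion = f_x = 5*t^4*x^4/2. Substituting x = B_t:
  d(B_t^5*t^4/2) = (B_t^3*t^3*(2*B_t^2 + 5*t)) dt + (5*B_t^4*t^4/2) dB_t.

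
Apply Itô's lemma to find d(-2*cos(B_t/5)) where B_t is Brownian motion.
d(-2*cos(B_t/5)) = (cos(B_t/5)/25) dt + (2*sin(B_t/5)/5) dB_t

Itô's formula for f(B_t) gives d f(B_t) = f'(B_t) dB_t + (1/2) f''(B_t) dt. Compute derivatives of f(x) = -2*cos(x/5):
  f'(x)  = 2*sin(x/5)/5
  f''(x) = 2*cos(x/5)/25
Substitute x = B_t and multiply the f'' term by 1/2:
  drift     = (1/2) * (2*cos(x/5)/25) evaluated at B_t = cos(B_t/5)/25
  diffusion = (2*sin(x/5)/5) evaluated at B_t = 2*sin(B_t/5)/5
Therefore d(-2*cos(B_t/5)) = (cos(B_t/5)/25) dt + (2*sin(B_t/5)/5) dB_t.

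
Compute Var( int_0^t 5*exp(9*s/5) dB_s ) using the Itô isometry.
Var = 125*exp(18*t/5)/18 - 125/18

The Itô integral of a deterministic integrand f(s) has mean 0 because each increment f(s) * (B_{s+ds} - B_s) has mean 0. By the Itô isometry:
  Var( int_0^t f(s) dB_s ) = E[ (int_0^t f(s) dB_s)^2 ] = int_0^t f(s)^2 ds.
Here f(s) = 5*exp(9*s/5), so f(s)^2 = 25*exp(18*s/5). Integrate:
  int_0^t (25*exp(18*s/5)) ds = 125*exp(18*t/5)/18 - 125/18.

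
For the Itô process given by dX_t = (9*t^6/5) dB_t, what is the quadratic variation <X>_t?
<X>_t = 81*t^13/325

For an Itô process dX_t = a(t) dt + b(t) dB_t, the quadratic variation is <X>_t = int_0^t b(s)^2 ds (the drift term does not contribute). Here b(s) = 9*s^6/5, so
  b(s)^2 = 81*s^12/25.
Integrating from 0 to t:
  <X>_t = int_0^t (81*s^12/25) ds = 81*t^13/325.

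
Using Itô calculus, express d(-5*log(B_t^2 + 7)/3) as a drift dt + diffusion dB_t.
d(-5*log(B_t^2 + 7)/3) = (5*(B_t^2 - 7)/(3*(B_t^2 + 7)^2)) dt + (-10*B_t/(3*B_t^2 + 21)) dB_t

Itô's formula for f(B_t) gives d f(B_t) = f'(B_t) dB_t + (1/2) f''(B_t) dt. Compute derivatives of f(x) = -5*log(x^2 + 7)/3:
  f'(x)  = -10*x/(3*x^2 + 21)
  f''(x) = 10*(x^2 - 7)/(3*(x^2 + 7)^2)
Substitute x = B_t and multiply the f'' term by 1/2:
  drift     = (1/2) * (10*(x^2 - 7)/(3*(x^2 + 7)^2)) evaluated at B_t = 5*(B_t^2 - 7)/(3*(B_t^2 + 7)^2)
  diffusion = (-10*x/(3*x^2 + 21)) evaluated at B_t = -10*B_t/(3*B_t^2 + 21)
Therefore d(-5*log(B_t^2 + 7)/3) = (5*(B_t^2 - 7)/(3*(B_t^2 + 7)^2)) dt + (-10*B_t/(3*B_t^2 + 21)) dB_t.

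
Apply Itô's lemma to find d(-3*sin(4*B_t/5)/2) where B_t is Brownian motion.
d(-3*sin(4*B_t/5)/2) = (12*sin(4*B_t/5)/25) dt + (-6*cos(4*B_t/5)/5) dB_t

Itô's formula for f(B_t) gives d f(B_t) = f'(B_t) dB_t + (1/2) f''(B_t) dt. Compute derivatives of f(x) = -3*sin(4*x/5)/2:
  f'(x)  = -6*cos(4*x/5)/5
  f''(x) = 24*sin(4*x/5)/25
Substitute x = B_t and multiply the f'' term by 1/2:
  drift     = (1/2) * (24*sin(4*x/5)/25) evaluated at B_t = 12*sin(4*B_t/5)/25
  diffusion = (-6*cos(4*x/5)/5) evaluated at B_t = -6*cos(4*B_t/5)/5
Therefore d(-3*sin(4*B_t/5)/2) = (12*sin(4*B_t/5)/25) dt + (-6*cos(4*B_t/5)/5) dB_t.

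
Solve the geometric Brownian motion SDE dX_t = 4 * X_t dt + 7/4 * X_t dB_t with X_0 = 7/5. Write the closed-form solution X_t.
X_t = 7/5 * exp((79/32) * t + (7/4) * B_t)

For GBM dX = mu X dt + sigma X dB with X_0 = x_0, apply Itô to Y = log X: dY = (mu - sigma^2/2) dt + sigma dB, so Y_t = log(x_0) + (mu - sigma^2/2) t + sigma B_t and hence X_t = x_0 * exp((mu - sigma^2/2) t + sigma B_t).
With mu = 4, sigma = 7/4, x_0 = 7/5, this gives:
  X_t = 7/5 * exp((79/32) * t + (7/4) * B_t).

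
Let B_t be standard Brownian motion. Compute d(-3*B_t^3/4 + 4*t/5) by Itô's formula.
d(-3*B_t^3/4 + 4*t/5) = (4/5 - 9*B_t/4) dt + (-9*B_t^2/4) dB_t

Itô's formula for f(t, x): d f(t, B_t) = (f_t + (1/2) f_xx) dt + f_x dB_t. Compute partials of f(t, x) = 4*t/5 - 3*x^3/4:
  f_t(t,x)  = 4/5
  f_x(t,x)  = -9*x^2/4
  f_xx(t,x) = -9*x/2
Assemble drift = f_t + (1/2) f_xx = 4/5 - 9*x/4 and diffusion = f_x = -9*x^2/4. Substituting x = B_t:
  d(-3*B_t^3/4 + 4*t/5) = (4/5 - 9*B_t/4) dt + (-9*B_t^2/4) dB_t.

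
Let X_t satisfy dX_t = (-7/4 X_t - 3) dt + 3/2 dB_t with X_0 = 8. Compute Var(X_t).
Var(X_t) = 9/14 - 9*exp(-7*t/2)/14

The variance V(t) = Var(X_t) satisfies V'(t) = 2 a V(t) + c^2 with V(0) = 0 (drift coefficient is linear in X, diffusion is constant). With a = -7/4, c = 3/2, the solution is
  V(t) = (c^2 / (2 a)) * (exp(2 a t) - 1)
       = ((3/2)^2 / (2*(-7/4))) * (exp((-7/2) t) - 1)
       = 9/14 - 9*exp(-7*t/2)/14.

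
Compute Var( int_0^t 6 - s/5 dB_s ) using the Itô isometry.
Var = t*(t^2 - 90*t + 2700)/75

The Itô integral of a deterministic integrand f(s) has mean 0 because each increment f(s) * (B_{s+ds} - B_s) has mean 0. By the Itô isometry:
  Var( int_0^t f(s) dB_s ) = E[ (int_0^t f(s) dB_s)^2 ] = int_0^t f(s)^2 ds.
Here f(s) = 6 - s/5, so f(s)^2 = (s - 30)^2/25. Integrate:
  int_0^t ((s - 30)^2/25) ds = t*(t^2 - 90*t + 2700)/75.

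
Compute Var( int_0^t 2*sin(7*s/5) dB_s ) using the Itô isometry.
Var = 2*t - 5*sin(14*t/5)/7

The Itô integral of a deterministic integrand f(s) has mean 0 because each increment f(s) * (B_{s+ds} - B_s) has mean 0. By the Itô isometry:
  Var( int_0^t f(s) dB_s ) = E[ (int_0^t f(s) dB_s)^2 ] = int_0^t f(s)^2 ds.
Here f(s) = 2*sin(7*s/5), so f(s)^2 = 4*sin(7*s/5)^2. Integrate:
  int_0^t (4*sin(7*s/5)^2) ds = 2*t - 5*sin(14*t/5)/7.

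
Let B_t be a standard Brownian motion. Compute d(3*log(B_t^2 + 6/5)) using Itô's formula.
d(3*log(B_t^2 + 6/5)) = (15*(6 - 5*B_t^2)/(5*B_t^2 + 6)^2) dt + (30*B_t/(5*B_t^2 + 6)) dB_t

Itô's formula for f(B_t) gives d f(B_t) = f'(B_t) dB_t + (1/2) f''(B_t) dt. Compute derivatives of f(x) = 3*log(x^2 + 6/5):
  f'(x)  = 30*x/(5*x^2 + 6)
  f''(x) = 30*(6 - 5*x^2)/(5*x^2 + 6)^2
Substitute x = B_t and multiply the f'' term by 1/2:
  drift     = (1/2) * (30*(6 - 5*x^2)/(5*x^2 + 6)^2) evaluated at B_t = 15*(6 - 5*B_t^2)/(5*B_t^2 + 6)^2
  diffusion = (30*x/(5*x^2 + 6)) evaluated at B_t = 30*B_t/(5*B_t^2 + 6)
Therefore d(3*log(B_t^2 + 6/5)) = (15*(6 - 5*B_t^2)/(5*B_t^2 + 6)^2) dt + (30*B_t/(5*B_t^2 + 6)) dB_t.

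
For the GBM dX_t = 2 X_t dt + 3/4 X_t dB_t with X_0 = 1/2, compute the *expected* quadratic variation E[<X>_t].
E[<X>_t] = 9*exp(73*t/16)/292 - 9/292

<X>_t = int_0^t ((3/4) * X_s)^2 ds. Taking expectation inside the integral: E[<X>_t] = (3/4)^2 * int_0^t E[X_s^2] ds. For GBM, E[X_s^2] = x_0^2 * exp((2 mu + sigma^2) s). Integrating:
  E[<X>_t] = (3/4)^2 * (1/2)^2 * (exp((2*2 + (3/4)^2) t) - 1) / (2*2 + (3/4)^2)
           = (3/4)^2 * (1/2)^2 * (exp((73/16) t) - 1) / (73/16) = 9*exp(73*t/16)/292 - 9/292.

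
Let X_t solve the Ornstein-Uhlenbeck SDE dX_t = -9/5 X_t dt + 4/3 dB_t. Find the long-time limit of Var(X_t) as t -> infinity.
lim Var(X_t) = 40/81

The OU SDE dX = -theta X dt + sigma dB admits the integrating factor exp(theta t): d(exp(theta t) X_t) = sigma exp(theta t) dB_t. Integrating from 0 to t gives X_t = x_0 * exp(-theta t) + sigma * int_0^t exp(-theta (t-s)) dB_s for any initial x_0. The Itô integral has variance (by the Itô isometry) sigma^2 * int_0^t exp(-2 theta (t - s)) ds = sigma^2 * (1 - exp(-2 theta t)) / (2 theta), independent of x_0.
With theta = 9/5, sigma = 4/3:
  Var(X_t) = (4/3)^2 * (1 - exp(-2*9/5 t)) / (2 * 9/5) = 40/81 - 40*exp(-18*t/5)/81.
As t -> infinity, exp(-2*9/5 t) -> 0, so the stationary variance is sigma^2 / (2 theta) = 40/81.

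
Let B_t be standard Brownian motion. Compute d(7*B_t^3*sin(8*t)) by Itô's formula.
d(7*B_t^3*sin(8*t)) = (56*B_t^3*cos(8*t) + 21*B_t*sin(8*t)) dt + (21*B_t^2*sin(8*t)) dB_t

Itô's formula for f(t, x): d f(t, B_t) = (f_t + (1/2) f_xx) dt + f_x dB_t. Compute partials of f(t, x) = 7*x^3*sin(8*t):
  f_t(t,x)  = 56*x^3*cos(8*t)
  f_x(t,x)  = 21*x^2*sin(8*t)
  f_xx(t,x) = 42*x*sin(8*t)
Assemble drift = f_t + (1/2) f_xx = 56*x^3*cos(8*t) + 21*x*sin(8*t) and diffusion = f_x = 21*x^2*sin(8*t). Substituting x = B_t:
  d(7*B_t^3*sin(8*t)) = (56*B_t^3*cos(8*t) + 21*B_t*sin(8*t)) dt + (21*B_t^2*sin(8*t)) dB_t.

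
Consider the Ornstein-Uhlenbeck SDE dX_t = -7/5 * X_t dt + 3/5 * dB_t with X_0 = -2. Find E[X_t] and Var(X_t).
E[X_t] = -2*exp(-7*t/5); Var(X_t) = 9/70 - 9*exp(-14*t/5)/70

The OU SDE dX = -theta X dt + sigma dB admits the integrating factor exp(theta t): d(exp(theta t) X_t) = sigma exp(theta t) dB_t. Integrating from 0 to t:
  X_t = x_0 * exp(-theta t) + sigma * int_0^t exp(-theta (t-s)) dB_s.
The Itô integral has mean 0 and (by the Itô isometry) variance sigma^2 * int_0^t exp(-2 theta (t - s)) ds = sigma^2 * (1 - exp(-2 theta t)) / (2 theta).
With theta = 7/5, sigma = 3/5, x_0 = -2:
  E[X_t] = -2 * exp(-7/5 t) = -2*exp(-7*t/5)
  Var(X_t) = (3/5)^2 * (1 - exp(-2*7/5 t)) / (2 * 7/5) = 9/70 - 9*exp(-14*t/5)/70.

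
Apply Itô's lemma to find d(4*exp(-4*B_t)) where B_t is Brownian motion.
d(4*exp(-4*B_t)) = (32*exp(-4*B_t)) dt + (-16*exp(-4*B_t)) dB_t

Itô's formula for f(B_t) gives d f(B_t) = f'(B_t) dB_t + (1/2) f''(B_t) dt. Compute derivatives of f(x) = 4*exp(-4*x):
  f'(x)  = -16*exp(-4*x)
  f''(x) = 64*exp(-4*x)
Substitute x = B_t and multiply the f'' term by 1/2:
  drift     = (1/2) * (64*exp(-4*x)) evaluated at B_t = 32*exp(-4*B_t)
  diffusion = (-16*exp(-4*x)) evaluated at B_t = -16*exp(-4*B_t)
Therefore d(4*exp(-4*B_t)) = (32*exp(-4*B_t)) dt + (-16*exp(-4*B_t)) dB_t.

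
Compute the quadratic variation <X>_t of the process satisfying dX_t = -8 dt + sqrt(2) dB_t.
<X>_t = 2*t

For an Itô process dX_t = a(t) dt + b(t) dB_t, the quadratic variation is <X>_t = int_0^t b(s)^2 ds (the drift term does not contribute). Here b(s) = sqrt(2), so
  b(s)^2 = 2.
Integrating from 0 to t:
  <X>_t = int_0^t (2) ds = 2*t.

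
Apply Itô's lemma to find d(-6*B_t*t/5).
d(-6*B_t*t/5) = (-6*B_t/5) dt + (-6*t/5) dB_t

Itô's formula for f(t, x): d f(t, B_t) = (f_t + (1/2) f_xx) dt + f_x dB_t. Compute partials of f(t, x) = -6*t*x/5:
  f_t(t,x)  = -6*x/5
  f_x(t,x)  = -6*t/5
  f_xx(t,x) = 0
Assemble drift = f_t + (1/2) f_xx = -6*x/5 and diffusion = f_x = -6*t/5. Substituting x = B_t:
  d(-6*B_t*t/5) = (-6*B_t/5) dt + (-6*t/5) dB_t.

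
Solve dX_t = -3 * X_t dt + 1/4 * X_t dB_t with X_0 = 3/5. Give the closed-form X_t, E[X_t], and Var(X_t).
X_t = 3/5 * exp((-97/32) t + (1/4) B_t); E[X_t] = 3*exp(-3*t)/5; Var(X_t) = (9*exp(t/16) - 9)*exp(-6*t)/25

For GBM dX = mu X dt + sigma X dB with X_0 = x_0, apply Itô to Y = log X: dY = (mu - sigma^2/2) dt + sigma dB, so Y_t = log(x_0) + (mu - sigma^2/2) t + sigma B_t and hence X_t = x_0 * exp((mu - sigma^2/2) t + sigma B_t).
With mu = -3, sigma = 1/4, x_0 = 3/5, this gives:
  X_t = 3/5 * exp((-97/32) * t + (1/4) * B_t).
Since sigma*B_t ~ Normal(0, sigma^2 t), E[exp(sigma*B_t)] = exp(sigma^2 t / 2); so E[X_t] = x_0 * exp((mu - sigma^2/2) t) * exp(sigma^2 t / 2) = x_0 * exp(mu t) = 3*exp(-3*t)/5.
Var(X_t) = E[X_t^2] - (E[X_t])^2 = x_0^2 * exp(2 mu t) * (exp(sigma^2 t) - 1) = (9*exp(t/16) - 9)*exp(-6*t)/25.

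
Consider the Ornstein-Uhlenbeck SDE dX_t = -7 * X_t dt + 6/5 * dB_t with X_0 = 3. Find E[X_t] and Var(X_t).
E[X_t] = 3*exp(-7*t); Var(X_t) = 18/175 - 18*exp(-14*t)/175

The OU SDE dX = -theta X dt + sigma dB admits the integrating factor exp(theta t): d(exp(theta t) X_t) = sigma exp(theta t) dB_t. Integrating from 0 to t:
  X_t = x_0 * exp(-theta t) + sigma * int_0^t exp(-theta (t-s)) dB_s.
The Itô integral has mean 0 and (by the Itô isometry) variance sigma^2 * int_0^t exp(-2 theta (t - s)) ds = sigma^2 * (1 - exp(-2 theta t)) / (2 theta).
With theta = 7, sigma = 6/5, x_0 = 3:
  E[X_t] = 3 * exp(-7 t) = 3*exp(-7*t)
  Var(X_t) = (6/5)^2 * (1 - exp(-2*7 t)) / (2 * 7) = 18/175 - 18*exp(-14*t)/175.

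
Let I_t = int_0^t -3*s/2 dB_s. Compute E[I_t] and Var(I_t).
E[I_t] = 0; Var(I_t) = 3*t^3/4

The Itô integral of a deterministic integrand f(s) has mean 0 because each increment f(s) * (B_{s+ds} - B_s) has mean 0. By the Itô isometry:
  Var( int_0^t f(s) dB_s ) = E[ (int_0^t f(s) dB_s)^2 ] = int_0^t f(s)^2 ds.
Here f(s) = -3*s/2, so f(s)^2 = 9*s^2/4. Integrate:
  int_0^t (9*s^2/4) ds = 3*t^3/4.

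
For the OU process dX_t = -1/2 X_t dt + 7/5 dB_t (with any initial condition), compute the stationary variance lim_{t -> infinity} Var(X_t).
lim Var(X_t) = 49/25

The OU SDE dX = -theta X dt + sigma dB admits the integrating factor exp(theta t): d(exp(theta t) X_t) = sigma exp(theta t) dB_t. Integrating from 0 to t gives X_t = x_0 * exp(-theta t) + sigma * int_0^t exp(-theta (t-s)) dB_s for any initial x_0. The Itô integral has variance (by the Itô isometry) sigma^2 * int_0^t exp(-2 theta (t - s)) ds = sigma^2 * (1 - exp(-2 theta t)) / (2 theta), independent of x_0.
With theta = 1/2, sigma = 7/5:
  Var(X_t) = (7/5)^2 * (1 - exp(-2*1/2 t)) / (2 * 1/2) = 49/25 - 49*exp(-t)/25.
As t -> infinity, exp(-2*1/2 t) -> 0, so the stationary variance is sigma^2 / (2 theta) = 49/25.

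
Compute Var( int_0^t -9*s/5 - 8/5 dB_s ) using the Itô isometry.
Var = t*(27*t^2 + 72*t + 64)/25

The Itô integral of a deterministic integrand f(s) has mean 0 because each increment f(s) * (B_{s+ds} - B_s) has mean 0. By the Itô isometry:
  Var( int_0^t f(s) dB_s ) = E[ (int_0^t f(s) dB_s)^2 ] = int_0^t f(s)^2 ds.
Here f(s) = -9*s/5 - 8/5, so f(s)^2 = (9*s + 8)^2/25. Integrate:
  int_0^t ((9*s + 8)^2/25) ds = t*(27*t^2 + 72*t + 64)/25.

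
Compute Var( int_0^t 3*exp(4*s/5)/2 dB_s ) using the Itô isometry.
Var = 45*exp(8*t/5)/32 - 45/32

The Itô integral of a deterministic integrand f(s) has mean 0 because each increment f(s) * (B_{s+ds} - B_s) has mean 0. By the Itô isometry:
  Var( int_0^t f(s) dB_s ) = E[ (int_0^t f(s) dB_s)^2 ] = int_0^t f(s)^2 ds.
Here f(s) = 3*exp(4*s/5)/2, so f(s)^2 = 9*exp(8*s/5)/4. Integrate:
  int_0^t (9*exp(8*s/5)/4) ds = 45*exp(8*t/5)/32 - 45/32.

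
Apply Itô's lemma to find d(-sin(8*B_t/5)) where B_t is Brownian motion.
d(-sin(8*B_t/5)) = (32*sin(8*B_t/5)/25) dt + (-8*cos(8*B_t/5)/5) dB_t

Itô's formula for f(B_t) gives d f(B_t) = f'(B_t) dB_t + (1/2) f''(B_t) dt. Compute derivatives of f(x) = -sin(8*x/5):
  f'(x)  = -8*cos(8*x/5)/5
  f''(x) = 64*sin(8*x/5)/25
Substitute x = B_t and multiply the f'' term by 1/2:
  drift     = (1/2) * (64*sin(8*x/5)/25) evaluated at B_t = 32*sin(8*B_t/5)/25
  diffusion = (-8*cos(8*x/5)/5) evaluated at B_t = -8*cos(8*B_t/5)/5
Therefore d(-sin(8*B_t/5)) = (32*sin(8*B_t/5)/25) dt + (-8*cos(8*B_t/5)/5) dB_t.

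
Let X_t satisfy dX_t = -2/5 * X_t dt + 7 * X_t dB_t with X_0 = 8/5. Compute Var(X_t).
Var(X_t) = (64*exp(49*t) - 64)*exp(-4*t/5)/25

For GBM dX = mu X dt + sigma X dB with X_0 = x_0, apply Itô to Y = log X: dY = (mu - sigma^2/2) dt + sigma dB, so Y_t = log(x_0) + (mu - sigma^2/2) t + sigma B_t and hence X_t = x_0 * exp((mu - sigma^2/2) t + sigma B_t).
With mu = -2/5, sigma = 7, x_0 = 8/5, this gives:
  X_t = 8/5 * exp((-249/10) * t + (7) * B_t).
Since sigma*B_t ~ Normal(0, sigma^2 t), E[exp(sigma*B_t)] = exp(sigma^2 t / 2); so E[X_t] = x_0 * exp((mu - sigma^2/2) t) * exp(sigma^2 t / 2) = x_0 * exp(mu t) = 8*exp(-2*t/5)/5.
Var(X_t) = E[X_t^2] - (E[X_t])^2 = x_0^2 * exp(2 mu t) * (exp(sigma^2 t) - 1) = (64*exp(49*t) - 64)*exp(-4*t/5)/25.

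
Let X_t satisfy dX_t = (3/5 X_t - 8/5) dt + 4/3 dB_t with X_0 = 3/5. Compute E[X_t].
E[X_t] = 8/3 - 31*exp(3*t/5)/15

Taking expectations and using E[dB_t] = 0, the mean m(t) = E[X_t] satisfies the ODE m'(t) = a m(t) + b with m(0) = x_0. With a = 3/5, b = -8/5, x_0 = 3/5, the solution is
  m(t) = x_0 * exp(a t) + (b/a) * (exp(a t) - 1)
       = (3/5) * exp((3/5) t) + ((-8/5)/(3/5)) * (exp((3/5) t) - 1)
       = 8/3 - 31*exp(3*t/5)/15.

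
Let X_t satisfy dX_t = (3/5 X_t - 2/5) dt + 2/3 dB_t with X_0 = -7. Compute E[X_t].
E[X_t] = 2/3 - 23*exp(3*t/5)/3

Taking expectations and using E[dB_t] = 0, the mean m(t) = E[X_t] satisfies the ODE m'(t) = a m(t) + b with m(0) = x_0. With a = 3/5, b = -2/5, x_0 = -7, the solution is
  m(t) = x_0 * exp(a t) + (b/a) * (exp(a t) - 1)
       = (-7) * exp((3/5) t) + ((-2/5)/(3/5)) * (exp((3/5) t) - 1)
       = 2/3 - 23*exp(3*t/5)/3.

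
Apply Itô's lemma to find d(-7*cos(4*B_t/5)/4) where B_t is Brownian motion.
d(-7*cos(4*B_t/5)/4) = (14*cos(4*B_t/5)/25) dt + (7*sin(4*B_t/5)/5) dB_t

Itô's formula for f(B_t) gives d f(B_t) = f'(B_t) dB_t + (1/2) f''(B_t) dt. Compute derivatives of f(x) = -7*cos(4*x/5)/4:
  f'(x)  = 7*sin(4*x/5)/5
  f''(x) = 28*cos(4*x/5)/25
Substitute x = B_t and multiply the f'' term by 1/2:
  drift     = (1/2) * (28*cos(4*x/5)/25) evaluated at B_t = 14*cos(4*B_t/5)/25
  diffusion = (7*sin(4*x/5)/5) evaluated at B_t = 7*sin(4*B_t/5)/5
Therefore d(-7*cos(4*B_t/5)/4) = (14*cos(4*B_t/5)/25) dt + (7*sin(4*B_t/5)/5) dB_t.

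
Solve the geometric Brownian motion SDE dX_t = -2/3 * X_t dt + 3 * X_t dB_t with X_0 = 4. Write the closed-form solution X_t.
X_t = 4 * exp((-31/6) * t + (3) * B_t)

For GBM dX = mu X dt + sigma X dB with X_0 = x_0, apply Itô to Y = log X: dY = (mu - sigma^2/2) dt + sigma dB, so Y_t = log(x_0) + (mu - sigma^2/2) t + sigma B_t and hence X_t = x_0 * exp((mu - sigma^2/2) t + sigma B_t).
With mu = -2/3, sigma = 3, x_0 = 4, this gives:
  X_t = 4 * exp((-31/6) * t + (3) * B_t).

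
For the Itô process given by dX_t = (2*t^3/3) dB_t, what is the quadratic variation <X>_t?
<X>_t = 4*t^7/63

For an Itô process dX_t = a(t) dt + b(t) dB_t, the quadratic variation is <X>_t = int_0^t b(s)^2 ds (the drift term does not contribute). Here b(s) = 2*s^3/3, so
  b(s)^2 = 4*s^6/9.
Integrating from 0 to t:
  <X>_t = int_0^t (4*s^6/9) ds = 4*t^7/63.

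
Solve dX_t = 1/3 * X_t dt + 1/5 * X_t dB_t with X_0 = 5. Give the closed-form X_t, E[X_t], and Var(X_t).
X_t = 5 * exp((47/150) t + (1/5) B_t); E[X_t] = 5*exp(t/3); Var(X_t) = 25*(exp(t/25) - 1)*exp(2*t/3)

For GBM dX = mu X dt + sigma X dB with X_0 = x_0, apply Itô to Y = log X: dY = (mu - sigma^2/2) dt + sigma dB, so Y_t = log(x_0) + (mu - sigma^2/2) t + sigma B_t and hence X_t = x_0 * exp((mu - sigma^2/2) t + sigma B_t).
With mu = 1/3, sigma = 1/5, x_0 = 5, this gives:
  X_t = 5 * exp((47/150) * t + (1/5) * B_t).
Since sigma*B_t ~ Normal(0, sigma^2 t), E[exp(sigma*B_t)] = exp(sigma^2 t / 2); so E[X_t] = x_0 * exp((mu - sigma^2/2) t) * exp(sigma^2 t / 2) = x_0 * exp(mu t) = 5*exp(t/3).
Var(X_t) = E[X_t^2] - (E[X_t])^2 = x_0^2 * exp(2 mu t) * (exp(sigma^2 t) - 1) = 25*(exp(t/25) - 1)*exp(2*t/3).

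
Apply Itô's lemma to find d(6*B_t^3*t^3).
d(6*B_t^3*t^3) = (18*B_t*t^2*(B_t^2 + t)) dt + (18*B_t^2*t^3) dB_t

Itô's formula for f(t, x): d f(t, B_t) = (f_t + (1/2) f_xx) dt + f_x dB_t. Compute partials of f(t, x) = 6*t^3*x^3:
  f_t(t,x)  = 18*t^2*x^3
  f_x(t,x)  = 18*t^3*x^2
  f_xx(t,x) = 36*t^3*x
Assemble drift = f_t + (1/2) f_xx = 18*t^2*x*(t + x^2) and diffusion = f_x = 18*t^3*x^2. Substituting x = B_t:
  d(6*B_t^3*t^3) = (18*B_t*t^2*(B_t^2 + t)) dt + (18*B_t^2*t^3) dB_t.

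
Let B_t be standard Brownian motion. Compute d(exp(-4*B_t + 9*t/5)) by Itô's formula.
d(exp(-4*B_t + 9*t/5)) = (49*exp(-4*B_t + 9*t/5)/5) dt + (-4*exp(-4*B_t + 9*t/5)) dB_t

Itô's formula for f(t, x): d f(t, B_t) = (f_t + (1/2) f_xx) dt + f_x dB_t. Compute partials of f(t, x) = exp(9*t/5 - 4*x):
  f_t(t,x)  = 9*exp(9*t/5 - 4*x)/5
  f_x(t,x)  = -4*exp(9*t/5 - 4*x)
  f_xx(t,x) = 16*exp(9*t/5 - 4*x)
Assemble drift = f_t + (1/2) f_xx = 49*exp(9*t/5 - 4*x)/5 and diffusion = f_x = -4*exp(9*t/5 - 4*x). Substituting x = B_t:
  d(exp(-4*B_t + 9*t/5)) = (49*exp(-4*B_t + 9*t/5)/5) dt + (-4*exp(-4*B_t + 9*t/5)) dB_t.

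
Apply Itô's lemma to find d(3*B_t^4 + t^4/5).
d(3*B_t^4 + t^4/5) = (18*B_t^2 + 4*t^3/5) dt + (12*B_t^3) dB_t

Itô's formula for f(t, x): d f(t, B_t) = (f_t + (1/2) f_xx) dt + f_x dB_t. Compute partials of f(t, x) = t^4/5 + 3*x^4:
  f_t(t,x)  = 4*t^3/5
  f_x(t,x)  = 12*x^3
  f_xx(t,x) = 36*x^2
Assemble drift = f_t + (1/2) f_xx = 4*t^3/5 + 18*x^2 and diffusion = f_x = 12*x^3. Substituting x = B_t:
  d(3*B_t^4 + t^4/5) = (18*B_t^2 + 4*t^3/5) dt + (12*B_t^3) dB_t.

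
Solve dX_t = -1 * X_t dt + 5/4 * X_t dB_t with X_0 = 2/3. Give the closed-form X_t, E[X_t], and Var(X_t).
X_t = 2/3 * exp((-57/32) t + (5/4) B_t); E[X_t] = 2*exp(-t)/3; Var(X_t) = (4*exp(25*t/16) - 4)*exp(-2*t)/9

For GBM dX = mu X dt + sigma X dB with X_0 = x_0, apply Itô to Y = log X: dY = (mu - sigma^2/2) dt + sigma dB, so Y_t = log(x_0) + (mu - sigma^2/2) t + sigma B_t and hence X_t = x_0 * exp((mu - sigma^2/2) t + sigma B_t).
With mu = -1, sigma = 5/4, x_0 = 2/3, this gives:
  X_t = 2/3 * exp((-57/32) * t + (5/4) * B_t).
Since sigma*B_t ~ Normal(0, sigma^2 t), E[exp(sigma*B_t)] = exp(sigma^2 t / 2); so E[X_t] = x_0 * exp((mu - sigma^2/2) t) * exp(sigma^2 t / 2) = x_0 * exp(mu t) = 2*exp(-t)/3.
Var(X_t) = E[X_t^2] - (E[X_t])^2 = x_0^2 * exp(2 mu t) * (exp(sigma^2 t) - 1) = (4*exp(25*t/16) - 4)*exp(-2*t)/9.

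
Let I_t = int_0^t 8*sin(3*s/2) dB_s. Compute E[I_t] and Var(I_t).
E[I_t] = 0; Var(I_t) = 32*t - 32*sin(3*t)/3

The Itô integral of a deterministic integrand f(s) has mean 0 because each increment f(s) * (B_{s+ds} - B_s) has mean 0. By the Itô isometry:
  Var( int_0^t f(s) dB_s ) = E[ (int_0^t f(s) dB_s)^2 ] = int_0^t f(s)^2 ds.
Here f(s) = 8*sin(3*s/2), so f(s)^2 = 64*sin(3*s/2)^2. Integrate:
  int_0^t (64*sin(3*s/2)^2) ds = 32*t - 32*sin(3*t)/3.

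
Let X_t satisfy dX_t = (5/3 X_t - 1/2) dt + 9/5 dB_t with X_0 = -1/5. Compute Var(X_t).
Var(X_t) = 243*exp(10*t/3)/250 - 243/250

The variance V(t) = Var(X_t) satisfies V'(t) = 2 a V(t) + c^2 with V(0) = 0 (drift coefficient is linear in X, diffusion is constant). With a = 5/3, c = 9/5, the solution is
  V(t) = (c^2 / (2 a)) * (exp(2 a t) - 1)
       = ((9/5)^2 / (2*(5/3))) * (exp((10/3) t) - 1)
       = 243*exp(10*t/3)/250 - 243/250.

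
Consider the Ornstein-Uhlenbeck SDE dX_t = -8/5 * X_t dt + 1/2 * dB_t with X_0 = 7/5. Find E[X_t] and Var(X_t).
E[X_t] = 7*exp(-8*t/5)/5; Var(X_t) = 5/64 - 5*exp(-16*t/5)/64

The OU SDE dX = -theta X dt + sigma dB admits the integrating factor exp(theta t): d(exp(theta t) X_t) = sigma exp(theta t) dB_t. Integrating from 0 to t:
  X_t = x_0 * exp(-theta t) + sigma * int_0^t exp(-theta (t-s)) dB_s.
The Itô integral has mean 0 and (by the Itô isometry) variance sigma^2 * int_0^t exp(-2 theta (t - s)) ds = sigma^2 * (1 - exp(-2 theta t)) / (2 theta).
With theta = 8/5, sigma = 1/2, x_0 = 7/5:
  E[X_t] = 7/5 * exp(-8/5 t) = 7*exp(-8*t/5)/5
  Var(X_t) = (1/2)^2 * (1 - exp(-2*8/5 t)) / (2 * 8/5) = 5/64 - 5*exp(-16*t/5)/64.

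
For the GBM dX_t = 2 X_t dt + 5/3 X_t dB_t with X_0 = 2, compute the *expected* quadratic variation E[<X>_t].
E[<X>_t] = 100*exp(61*t/9)/61 - 100/61

<X>_t = int_0^t ((5/3) * X_s)^2 ds. Taking expectation inside the integral: E[<X>_t] = (5/3)^2 * int_0^t E[X_s^2] ds. For GBM, E[X_s^2] = x_0^2 * exp((2 mu + sigma^2) s). Integrating:
  E[<X>_t] = (5/3)^2 * 2^2 * (exp((2*2 + (5/3)^2) t) - 1) / (2*2 + (5/3)^2)
           = (5/3)^2 * 2^2 * (exp((61/9) t) - 1) / (61/9) = 100*exp(61*t/9)/61 - 100/61.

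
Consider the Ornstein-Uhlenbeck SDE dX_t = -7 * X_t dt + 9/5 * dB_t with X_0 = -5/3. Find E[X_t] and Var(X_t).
E[X_t] = -5*exp(-7*t)/3; Var(X_t) = 81/350 - 81*exp(-14*t)/350

The OU SDE dX = -theta X dt + sigma dB admits the integrating factor exp(theta t): d(exp(theta t) X_t) = sigma exp(theta t) dB_t. Integrating from 0 to t:
  X_t = x_0 * exp(-theta t) + sigma * int_0^t exp(-theta (t-s)) dB_s.
The Itô integral has mean 0 and (by the Itô isometry) variance sigma^2 * int_0^t exp(-2 theta (t - s)) ds = sigma^2 * (1 - exp(-2 theta t)) / (2 theta).
With theta = 7, sigma = 9/5, x_0 = -5/3:
  E[X_t] = -5/3 * exp(-7 t) = -5*exp(-7*t)/3
  Var(X_t) = (9/5)^2 * (1 - exp(-2*7 t)) / (2 * 7) = 81/350 - 81*exp(-14*t)/350.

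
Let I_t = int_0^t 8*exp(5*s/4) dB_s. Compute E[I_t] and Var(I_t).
E[I_t] = 0; Var(I_t) = 128*exp(5*t/2)/5 - 128/5

The Itô integral of a deterministic integrand f(s) has mean 0 because each increment f(s) * (B_{s+ds} - B_s) has mean 0. By the Itô isometry:
  Var( int_0^t f(s) dB_s ) = E[ (int_0^t f(s) dB_s)^2 ] = int_0^t f(s)^2 ds.
Here f(s) = 8*exp(5*s/4), so f(s)^2 = 64*exp(5*s/2). Integrate:
  int_0^t (64*exp(5*s/2)) ds = 128*exp(5*t/2)/5 - 128/5.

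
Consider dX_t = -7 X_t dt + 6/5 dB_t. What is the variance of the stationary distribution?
lim Var(X_t) = 18/175

The OU SDE dX = -theta X dt + sigma dB admits the integrating factor exp(theta t): d(exp(theta t) X_t) = sigma exp(theta t) dB_t. Integrating from 0 to t gives X_t = x_0 * exp(-theta t) + sigma * int_0^t exp(-theta (t-s)) dB_s for any initial x_0. The Itô integral has variance (by the Itô isometry) sigma^2 * int_0^t exp(-2 theta (t - s)) ds = sigma^2 * (1 - exp(-2 theta t)) / (2 theta), independent of x_0.
With theta = 7, sigma = 6/5:
  Var(X_t) = (6/5)^2 * (1 - exp(-2*7 t)) / (2 * 7) = 18/175 - 18*exp(-14*t)/175.
As t -> infinity, exp(-2*7 t) -> 0, so the stationary variance is sigma^2 / (2 theta) = 18/175.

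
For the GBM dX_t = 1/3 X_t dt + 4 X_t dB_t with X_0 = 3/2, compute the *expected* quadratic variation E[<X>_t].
E[<X>_t] = 54*exp(50*t/3)/25 - 54/25

<X>_t = int_0^t (4 * X_s)^2 ds. Taking expectation inside the integral: E[<X>_t] = 4^2 * int_0^t E[X_s^2] ds. For GBM, E[X_s^2] = x_0^2 * exp((2 mu + sigma^2) s). Integrating:
  E[<X>_t] = 4^2 * (3/2)^2 * (exp((2*(1/3) + 4^2) t) - 1) / (2*(1/3) + 4^2)
           = 4^2 * (3/2)^2 * (exp((50/3) t) - 1) / (50/3) = 54*exp(50*t/3)/25 - 54/25.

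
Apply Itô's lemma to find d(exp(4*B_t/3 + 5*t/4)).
d(exp(4*B_t/3 + 5*t/4)) = (77*exp(4*B_t/3 + 5*t/4)/36) dt + (4*exp(4*B_t/3 + 5*t/4)/3) dB_t

Itô's formula for f(t, x): d f(t, B_t) = (f_t + (1/2) f_xx) dt + f_x dB_t. Compute partials of f(t, x) = exp(5*t/4 + 4*x/3):
  f_t(t,x)  = 5*exp(5*t/4 + 4*x/3)/4
  f_x(t,x)  = 4*exp(5*t/4 + 4*x/3)/3
  f_xx(t,x) = 16*exp(5*t/4 + 4*x/3)/9
Assemble drift = f_t + (1/2) f_xx = 77*exp(5*t/4 + 4*x/3)/36 and diffusion = f_x = 4*exp(5*t/4 + 4*x/3)/3. Substituting x = B_t:
  d(exp(4*B_t/3 + 5*t/4)) = (77*exp(4*B_t/3 + 5*t/4)/36) dt + (4*exp(4*B_t/3 + 5*t/4)/3) dB_t.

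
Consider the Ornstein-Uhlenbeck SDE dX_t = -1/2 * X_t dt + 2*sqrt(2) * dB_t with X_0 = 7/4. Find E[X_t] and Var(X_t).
E[X_t] = 7*exp(-t/2)/4; Var(X_t) = 8 - 8*exp(-t)

The OU SDE dX = -theta X dt + sigma dB admits the integrating factor exp(theta t): d(exp(theta t) X_t) = sigma exp(theta t) dB_t. Integrating from 0 to t:
  X_t = x_0 * exp(-theta t) + sigma * int_0^t exp(-theta (t-s)) dB_s.
The Itô integral has mean 0 and (by the Itô isometry) variance sigma^2 * int_0^t exp(-2 theta (t - s)) ds = sigma^2 * (1 - exp(-2 theta t)) / (2 theta).
With theta = 1/2, sigma = 2*sqrt(2), x_0 = 7/4:
  E[X_t] = 7/4 * exp(-1/2 t) = 7*exp(-t/2)/4
  Var(X_t) = (2*sqrt(2))^2 * (1 - exp(-2*1/2 t)) / (2 * 1/2) = 8 - 8*exp(-t).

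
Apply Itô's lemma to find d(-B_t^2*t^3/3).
d(-B_t^2*t^3/3) = (t^2*(-B_t^2 - t/3)) dt + (-2*B_t*t^3/3) dB_t

Itô's formula for f(t, x): d f(t, B_t) = (f_t + (1/2) f_xx) dt + f_x dB_t. Compute partials of f(t, x) = -t^3*x^2/3:
  f_t(t,x)  = -t^2*x^2
  f_x(t,x)  = -2*t^3*x/3
  f_xx(t,x) = -2*t^3/3
Assemble drift = f_t + (1/2) f_xx = t^2*(-t/3 - x^2) and diffusion = f_x = -2*t^3*x/3. Substituting x = B_t:
  d(-B_t^2*t^3/3) = (t^2*(-B_t^2 - t/3)) dt + (-2*B_t*t^3/3) dB_t.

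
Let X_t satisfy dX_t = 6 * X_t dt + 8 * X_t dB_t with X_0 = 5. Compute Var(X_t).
Var(X_t) = 25*(exp(64*t) - 1)*exp(12*t)

For GBM dX = mu X dt + sigma X dB with X_0 = x_0, apply Itô to Y = log X: dY = (mu - sigma^2/2) dt + sigma dB, so Y_t = log(x_0) + (mu - sigma^2/2) t + sigma B_t and hence X_t = x_0 * exp((mu - sigma^2/2) t + sigma B_t).
With mu = 6, sigma = 8, x_0 = 5, this gives:
  X_t = 5 * exp((-26) * t + (8) * B_t).
Since sigma*B_t ~ Normal(0, sigma^2 t), E[exp(sigma*B_t)] = exp(sigma^2 t / 2); so E[X_t] = x_0 * exp((mu - sigma^2/2) t) * exp(sigma^2 t / 2) = x_0 * exp(mu t) = 5*exp(6*t).
Var(X_t) = E[X_t^2] - (E[X_t])^2 = x_0^2 * exp(2 mu t) * (exp(sigma^2 t) - 1) = 25*(exp(64*t) - 1)*exp(12*t).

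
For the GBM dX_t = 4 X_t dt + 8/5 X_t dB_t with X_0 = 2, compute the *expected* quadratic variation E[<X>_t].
E[<X>_t] = 32*exp(264*t/25)/33 - 32/33

<X>_t = int_0^t ((8/5) * X_s)^2 ds. Taking expectation inside the integral: E[<X>_t] = (8/5)^2 * int_0^t E[X_s^2] ds. For GBM, E[X_s^2] = x_0^2 * exp((2 mu + sigma^2) s). Integrating:
  E[<X>_t] = (8/5)^2 * 2^2 * (exp((2*4 + (8/5)^2) t) - 1) / (2*4 + (8/5)^2)
           = (8/5)^2 * 2^2 * (exp((264/25) t) - 1) / (264/25) = 32*exp(264*t/25)/33 - 32/33.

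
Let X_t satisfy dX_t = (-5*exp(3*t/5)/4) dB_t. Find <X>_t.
<X>_t = 125*exp(6*t/5)/96 - 125/96

For an Itô process dX_t = a(t) dt + b(t) dB_t, the quadratic variation is <X>_t = int_0^t b(s)^2 ds (the drift term does not contribute). Here b(s) = -5*exp(3*s/5)/4, so
  b(s)^2 = 25*exp(6*s/5)/16.
Integrating from 0 to t:
  <X>_t = int_0^t (25*exp(6*s/5)/16) ds = 125*exp(6*t/5)/96 - 125/96.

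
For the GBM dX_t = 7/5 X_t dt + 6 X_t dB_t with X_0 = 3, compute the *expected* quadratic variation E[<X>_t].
E[<X>_t] = 810*exp(194*t/5)/97 - 810/97

<X>_t = int_0^t (6 * X_s)^2 ds. Taking expectation inside the integral: E[<X>_t] = 6^2 * int_0^t E[X_s^2] ds. For GBM, E[X_s^2] = x_0^2 * exp((2 mu + sigma^2) s). Integrating:
  E[<X>_t] = 6^2 * 3^2 * (exp((2*(7/5) + 6^2) t) - 1) / (2*(7/5) + 6^2)
           = 6^2 * 3^2 * (exp((194/5) t) - 1) / (194/5) = 810*exp(194*t/5)/97 - 810/97.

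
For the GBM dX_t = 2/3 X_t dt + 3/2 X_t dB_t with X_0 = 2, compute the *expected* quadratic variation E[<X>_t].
E[<X>_t] = 108*exp(43*t/12)/43 - 108/43

<X>_t = int_0^t ((3/2) * X_s)^2 ds. Taking expectation inside the integral: E[<X>_t] = (3/2)^2 * int_0^t E[X_s^2] ds. For GBM, E[X_s^2] = x_0^2 * exp((2 mu + sigma^2) s). Integrating:
  E[<X>_t] = (3/2)^2 * 2^2 * (exp((2*(2/3) + (3/2)^2) t) - 1) / (2*(2/3) + (3/2)^2)
           = (3/2)^2 * 2^2 * (exp((43/12) t) - 1) / (43/12) = 108*exp(43*t/12)/43 - 108/43.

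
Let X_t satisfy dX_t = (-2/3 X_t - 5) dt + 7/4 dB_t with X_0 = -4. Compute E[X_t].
E[X_t] = -15/2 + 7*exp(-2*t/3)/2

Taking expectations and using E[dB_t] = 0, the mean m(t) = E[X_t] satisfies the ODE m'(t) = a m(t) + b with m(0) = x_0. With a = -2/3, b = -5, x_0 = -4, the solution is
  m(t) = x_0 * exp(a t) + (b/a) * (exp(a t) - 1)
       = (-4) * exp((-2/3) t) + ((-5)/(-2/3)) * (exp((-2/3) t) - 1)
       = -15/2 + 7*exp(-2*t/3)/2.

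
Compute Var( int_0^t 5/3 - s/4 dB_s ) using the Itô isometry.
Var = t*(3*t^2 - 60*t + 400)/144

The Itô integral of a deterministic integrand f(s) has mean 0 because each increment f(s) * (B_{s+ds} - B_s) has mean 0. By the Itô isometry:
  Var( int_0^t f(s) dB_s ) = E[ (int_0^t f(s) dB_s)^2 ] = int_0^t f(s)^2 ds.
Here f(s) = 5/3 - s/4, so f(s)^2 = (3*s - 20)^2/144. Integrate:
  int_0^t ((3*s - 20)^2/144) ds = t*(3*t^2 - 60*t + 400)/144.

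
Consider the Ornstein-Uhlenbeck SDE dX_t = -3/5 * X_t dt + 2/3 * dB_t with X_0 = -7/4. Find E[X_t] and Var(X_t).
E[X_t] = -7*exp(-3*t/5)/4; Var(X_t) = 10/27 - 10*exp(-6*t/5)/27

The OU SDE dX = -theta X dt + sigma dB admits the integrating factor exp(theta t): d(exp(theta t) X_t) = sigma exp(theta t) dB_t. Integrating from 0 to t:
  X_t = x_0 * exp(-theta t) + sigma * int_0^t exp(-theta (t-s)) dB_s.
The Itô integral has mean 0 and (by the Itô isometry) variance sigma^2 * int_0^t exp(-2 theta (t - s)) ds = sigma^2 * (1 - exp(-2 theta t)) / (2 theta).
With theta = 3/5, sigma = 2/3, x_0 = -7/4:
  E[X_t] = -7/4 * exp(-3/5 t) = -7*exp(-3*t/5)/4
  Var(X_t) = (2/3)^2 * (1 - exp(-2*3/5 t)) / (2 * 3/5) = 10/27 - 10*exp(-6*t/5)/27.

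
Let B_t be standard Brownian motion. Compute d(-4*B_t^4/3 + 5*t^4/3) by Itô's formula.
d(-4*B_t^4/3 + 5*t^4/3) = (-8*B_t^2 + 20*t^3/3) dt + (-16*B_t^3/3) dB_t

Itô's formula for f(t, x): d f(t, B_t) = (f_t + (1/2) f_xx) dt + f_x dB_t. Compute partials of f(t, x) = 5*t^4/3 - 4*x^4/3:
  f_t(t,x)  = 20*t^3/3
  f_x(t,x)  = -16*x^3/3
  f_xx(t,x) = -16*x^2
Assemble drift = f_t + (1/2) f_xx = 20*t^3/3 - 8*x^2 and diffusion = f_x = -16*x^3/3. Substituting x = B_t:
  d(-4*B_t^4/3 + 5*t^4/3) = (-8*B_t^2 + 20*t^3/3) dt + (-16*B_t^3/3) dB_t.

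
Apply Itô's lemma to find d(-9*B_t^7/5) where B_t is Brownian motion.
d(-9*B_t^7/5) = (-189*B_t^5/5) dt + (-63*B_t^6/5) dB_t

Itô's formula for f(B_t) gives d f(B_t) = f'(B_t) dB_t + (1/2) f''(B_t) dt. Compute derivatives of f(x) = -9*x^7/5:
  f'(x)  = -63*x^6/5
  f''(x) = -378*x^5/5
Substitute x = B_t and multiply the f'' term by 1/2:
  drift     = (1/2) * (-378*x^5/5) evaluated at B_t = -189*B_t^5/5
  diffusion = (-63*x^6/5) evaluated at B_t = -63*B_t^6/5
Therefore d(-9*B_t^7/5) = (-189*B_t^5/5) dt + (-63*B_t^6/5) dB_t.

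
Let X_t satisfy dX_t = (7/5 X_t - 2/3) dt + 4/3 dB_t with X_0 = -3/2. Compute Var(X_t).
Var(X_t) = 40*exp(14*t/5)/63 - 40/63

The variance V(t) = Var(X_t) satisfies V'(t) = 2 a V(t) + c^2 with V(0) = 0 (drift coefficient is linear in X, diffusion is constant). With a = 7/5, c = 4/3, the solution is
  V(t) = (c^2 / (2 a)) * (exp(2 a t) - 1)
       = ((4/3)^2 / (2*(7/5))) * (exp((14/5) t) - 1)
       = 40*exp(14*t/5)/63 - 40/63.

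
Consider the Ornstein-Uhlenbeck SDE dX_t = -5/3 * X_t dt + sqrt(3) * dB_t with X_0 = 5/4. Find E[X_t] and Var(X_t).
E[X_t] = 5*exp(-5*t/3)/4; Var(X_t) = 9/10 - 9*exp(-10*t/3)/10

The OU SDE dX = -theta X dt + sigma dB admits the integrating factor exp(theta t): d(exp(theta t) X_t) = sigma exp(theta t) dB_t. Integrating from 0 to t:
  X_t = x_0 * exp(-theta t) + sigma * int_0^t exp(-theta (t-s)) dB_s.
The Itô integral has mean 0 and (by the Itô isometry) variance sigma^2 * int_0^t exp(-2 theta (t - s)) ds = sigma^2 * (1 - exp(-2 theta t)) / (2 theta).
With theta = 5/3, sigma = sqrt(3), x_0 = 5/4:
  E[X_t] = 5/4 * exp(-5/3 t) = 5*exp(-5*t/3)/4
  Var(X_t) = (sqrt(3))^2 * (1 - exp(-2*5/3 t)) / (2 * 5/3) = 9/10 - 9*exp(-10*t/3)/10.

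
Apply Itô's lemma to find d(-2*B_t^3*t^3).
d(-2*B_t^3*t^3) = (6*B_t*t^2*(-B_t^2 - t)) dt + (-6*B_t^2*t^3) dB_t

Itô's formula for f(t, x): d f(t, B_t) = (f_t + (1/2) f_xx) dt + f_x dB_t. Compute partials of f(t, x) = -2*t^3*x^3:
  f_t(t,x)  = -6*t^2*x^3
  f_x(t,x)  = -6*t^3*x^2
  f_xx(t,x) = -12*t^3*x
Assemble drift = f_t + (1/2) f_xx = 6*t^2*x*(-t - x^2) and diffusion = f_x = -6*t^3*x^2. Substituting x = B_t:
  d(-2*B_t^3*t^3) = (6*B_t*t^2*(-B_t^2 - t)) dt + (-6*B_t^2*t^3) dB_t.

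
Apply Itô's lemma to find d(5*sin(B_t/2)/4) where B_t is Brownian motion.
d(5*sin(B_t/2)/4) = (-5*sin(B_t/2)/32) dt + (5*cos(B_t/2)/8) dB_t

Itô's formula for f(B_t) gives d f(B_t) = f'(B_t) dB_t + (1/2) f''(B_t) dt. Compute derivatives of f(x) = 5*sin(x/2)/4:
  f'(x)  = 5*cos(x/2)/8
  f''(x) = -5*sin(x/2)/16
Substitute x = B_t and multiply the f'' term by 1/2:
  drift     = (1/2) * (-5*sin(x/2)/16) evaluated at B_t = -5*sin(B_t/2)/32
  diffusion = (5*cos(x/2)/8) evaluated at B_t = 5*cos(B_t/2)/8
Therefore d(5*sin(B_t/2)/4) = (-5*sin(B_t/2)/32) dt + (5*cos(B_t/2)/8) dB_t.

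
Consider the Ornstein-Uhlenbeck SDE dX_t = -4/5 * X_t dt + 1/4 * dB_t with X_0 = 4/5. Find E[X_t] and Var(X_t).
E[X_t] = 4*exp(-4*t/5)/5; Var(X_t) = 5/128 - 5*exp(-8*t/5)/128

The OU SDE dX = -theta X dt + sigma dB admits the integrating factor exp(theta t): d(exp(theta t) X_t) = sigma exp(theta t) dB_t. Integrating from 0 to t:
  X_t = x_0 * exp(-theta t) + sigma * int_0^t exp(-theta (t-s)) dB_s.
The Itô integral has mean 0 and (by the Itô isometry) variance sigma^2 * int_0^t exp(-2 theta (t - s)) ds = sigma^2 * (1 - exp(-2 theta t)) / (2 theta).
With theta = 4/5, sigma = 1/4, x_0 = 4/5:
  E[X_t] = 4/5 * exp(-4/5 t) = 4*exp(-4*t/5)/5
  Var(X_t) = (1/4)^2 * (1 - exp(-2*4/5 t)) / (2 * 4/5) = 5/128 - 5*exp(-8*t/5)/128.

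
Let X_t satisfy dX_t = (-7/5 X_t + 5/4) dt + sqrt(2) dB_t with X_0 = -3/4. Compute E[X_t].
E[X_t] = 25/28 - 23*exp(-7*t/5)/14

Taking expectations and using E[dB_t] = 0, the mean m(t) = E[X_t] satisfies the ODE m'(t) = a m(t) + b with m(0) = x_0. With a = -7/5, b = 5/4, x_0 = -3/4, the solution is
  m(t) = x_0 * exp(a t) + (b/a) * (exp(a t) - 1)
       = (-3/4) * exp((-7/5) t) + ((5/4)/(-7/5)) * (exp((-7/5) t) - 1)
       = 25/28 - 23*exp(-7*t/5)/14.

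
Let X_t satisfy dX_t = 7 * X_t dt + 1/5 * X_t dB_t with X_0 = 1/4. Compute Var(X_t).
Var(X_t) = (exp(t/25) - 1)*exp(14*t)/16

For GBM dX = mu X dt + sigma X dB with X_0 = x_0, apply Itô to Y = log X: dY = (mu - sigma^2/2) dt + sigma dB, so Y_t = log(x_0) + (mu - sigma^2/2) t + sigma B_t and hence X_t = x_0 * exp((mu - sigma^2/2) t + sigma B_t).
With mu = 7, sigma = 1/5, x_0 = 1/4, this gives:
  X_t = 1/4 * exp((349/50) * t + (1/5) * B_t).
Since sigma*B_t ~ Normal(0, sigma^2 t), E[exp(sigma*B_t)] = exp(sigma^2 t / 2); so E[X_t] = x_0 * exp((mu - sigma^2/2) t) * exp(sigma^2 t / 2) = x_0 * exp(mu t) = exp(7*t)/4.
Var(X_t) = E[X_t^2] - (E[X_t])^2 = x_0^2 * exp(2 mu t) * (exp(sigma^2 t) - 1) = (exp(t/25) - 1)*exp(14*t)/16.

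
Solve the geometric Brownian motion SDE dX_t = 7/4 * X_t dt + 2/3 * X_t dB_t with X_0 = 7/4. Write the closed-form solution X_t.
X_t = 7/4 * exp((55/36) * t + (2/3) * B_t)

For GBM dX = mu X dt + sigma X dB with X_0 = x_0, apply Itô to Y = log X: dY = (mu - sigma^2/2) dt + sigma dB, so Y_t = log(x_0) + (mu - sigma^2/2) t + sigma B_t and hence X_t = x_0 * exp((mu - sigma^2/2) t + sigma B_t).
With mu = 7/4, sigma = 2/3, x_0 = 7/4, this gives:
  X_t = 7/4 * exp((55/36) * t + (2/3) * B_t).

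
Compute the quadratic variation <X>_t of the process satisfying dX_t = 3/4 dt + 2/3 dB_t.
<X>_t = 4*t/9

For an Itô process dX_t = a(t) dt + b(t) dB_t, the quadratic variation is <X>_t = int_0^t b(s)^2 ds (the drift term does not contribute). Here b(s) = 2/3, so
  b(s)^2 = 4/9.
Integrating from 0 to t:
  <X>_t = int_0^t (4/9) ds = 4*t/9.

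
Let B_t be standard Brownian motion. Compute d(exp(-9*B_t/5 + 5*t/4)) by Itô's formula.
d(exp(-9*B_t/5 + 5*t/4)) = (287*exp(-9*B_t/5 + 5*t/4)/100) dt + (-9*exp(-9*B_t/5 + 5*t/4)/5) dB_t

Itô's formula for f(t, x): d f(t, B_t) = (f_t + (1/2) f_xx) dt + f_x dB_t. Compute partials of f(t, x) = exp(5*t/4 - 9*x/5):
  f_t(t,x)  = 5*exp(5*t/4 - 9*x/5)/4
  f_x(t,x)  = -9*exp(5*t/4 - 9*x/5)/5
  f_xx(t,x) = 81*exp(5*t/4 - 9*x/5)/25
Assemble drift = f_t + (1/2) f_xx = 287*exp(5*t/4 - 9*x/5)/100 and diffusion = f_x = -9*exp(5*t/4 - 9*x/5)/5. Substituting x = B_t:
  d(exp(-9*B_t/5 + 5*t/4)) = (287*exp(-9*B_t/5 + 5*t/4)/100) dt + (-9*exp(-9*B_t/5 + 5*t/4)/5) dB_t.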